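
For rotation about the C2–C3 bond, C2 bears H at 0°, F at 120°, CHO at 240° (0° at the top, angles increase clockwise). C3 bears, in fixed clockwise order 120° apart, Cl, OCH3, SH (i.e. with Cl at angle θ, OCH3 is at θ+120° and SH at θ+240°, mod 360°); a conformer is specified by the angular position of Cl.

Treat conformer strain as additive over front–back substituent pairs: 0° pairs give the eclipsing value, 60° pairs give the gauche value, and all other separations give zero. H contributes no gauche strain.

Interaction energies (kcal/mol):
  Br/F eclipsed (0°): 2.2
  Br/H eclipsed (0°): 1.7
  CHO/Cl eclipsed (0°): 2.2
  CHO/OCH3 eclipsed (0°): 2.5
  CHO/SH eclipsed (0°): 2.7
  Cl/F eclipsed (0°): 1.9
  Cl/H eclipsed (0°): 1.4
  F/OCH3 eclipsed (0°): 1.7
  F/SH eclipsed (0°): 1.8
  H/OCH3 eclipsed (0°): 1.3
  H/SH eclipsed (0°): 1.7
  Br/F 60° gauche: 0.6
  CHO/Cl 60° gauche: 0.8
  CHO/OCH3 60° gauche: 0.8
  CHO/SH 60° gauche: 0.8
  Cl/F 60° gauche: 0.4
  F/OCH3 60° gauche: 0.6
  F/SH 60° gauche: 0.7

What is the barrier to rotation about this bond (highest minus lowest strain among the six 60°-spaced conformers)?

3.5 kcal/mol

Cl at 0° (eclipsed): H(0°)/Cl(0°) eclipsed 1.4; F(120°)/OCH3(120°) eclipsed 1.7; CHO(240°)/SH(240°) eclipsed 2.7 → 5.8 kcal/mol.
Cl at 60° (staggered): F(120°)/Cl(60°) gauche 0.4; F(120°)/OCH3(180°) gauche 0.6; CHO(240°)/OCH3(180°) gauche 0.8; CHO(240°)/SH(300°) gauche 0.8 → 2.6 kcal/mol.
Cl at 120° (eclipsed): H(0°)/SH(0°) eclipsed 1.7; F(120°)/Cl(120°) eclipsed 1.9; CHO(240°)/OCH3(240°) eclipsed 2.5 → 6.1 kcal/mol.
Cl at 180° (staggered): F(120°)/Cl(180°) gauche 0.4; F(120°)/SH(60°) gauche 0.7; CHO(240°)/Cl(180°) gauche 0.8; CHO(240°)/OCH3(300°) gauche 0.8 → 2.7 kcal/mol.
Cl at 240° (eclipsed): H(0°)/OCH3(0°) eclipsed 1.3; F(120°)/SH(120°) eclipsed 1.8; CHO(240°)/Cl(240°) eclipsed 2.2 → 5.3 kcal/mol.
Cl at 300° (staggered): F(120°)/OCH3(60°) gauche 0.6; F(120°)/SH(180°) gauche 0.7; CHO(240°)/Cl(300°) gauche 0.8; CHO(240°)/SH(180°) gauche 0.8 → 2.9 kcal/mol.
Max at 120° (6.1 kcal/mol), min at 60° (2.6 kcal/mol); barrier = 3.5 kcal/mol.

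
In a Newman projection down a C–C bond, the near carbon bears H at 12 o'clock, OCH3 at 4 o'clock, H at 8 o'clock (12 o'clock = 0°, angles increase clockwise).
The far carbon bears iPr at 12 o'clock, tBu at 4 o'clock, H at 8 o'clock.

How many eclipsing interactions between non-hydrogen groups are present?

Non-H eclipsing pairs: OCH3(120°)/tBu(120°) — 1 interaction.

1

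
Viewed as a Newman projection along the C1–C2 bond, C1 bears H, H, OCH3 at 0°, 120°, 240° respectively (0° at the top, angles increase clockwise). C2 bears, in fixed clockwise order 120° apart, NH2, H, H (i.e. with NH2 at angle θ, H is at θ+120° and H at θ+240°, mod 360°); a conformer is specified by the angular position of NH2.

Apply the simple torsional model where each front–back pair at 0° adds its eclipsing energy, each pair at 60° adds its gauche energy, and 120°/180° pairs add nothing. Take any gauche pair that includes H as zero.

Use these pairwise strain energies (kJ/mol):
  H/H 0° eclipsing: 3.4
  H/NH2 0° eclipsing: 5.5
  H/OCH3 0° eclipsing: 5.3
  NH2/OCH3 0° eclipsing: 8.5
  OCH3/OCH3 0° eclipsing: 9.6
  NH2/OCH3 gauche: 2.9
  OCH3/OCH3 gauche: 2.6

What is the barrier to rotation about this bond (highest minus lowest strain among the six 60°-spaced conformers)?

15.3 kJ/mol

NH2 at 0° is eclipsed. H at 0° is eclipsed with NH2 at 0° (5.5); H at 120° is eclipsed with H at 120° (3.4); OCH3 at 240° is eclipsed with H at 240° (5.3). Total 14.2 kJ/mol.
NH2 at 60° (staggered): no non-H gauche contacts → 0.0 kJ/mol.
NH2 at 120° is eclipsed. H at 0° is eclipsed with H at 0° (3.4); H at 120° is eclipsed with NH2 at 120° (5.5); OCH3 at 240° is eclipsed with H at 240° (5.3). Total 14.2 kJ/mol.
NH2 at 180° is staggered. OCH3 at 240° is gauche with NH2 at 180° (2.9). Total 2.9 kJ/mol.
NH2 at 240° is eclipsed. H at 0° is eclipsed with H at 0° (3.4); H at 120° is eclipsed with H at 120° (3.4); OCH3 at 240° is eclipsed with NH2 at 240° (8.5). Total 15.3 kJ/mol.
NH2 at 300° is staggered. OCH3 at 240° is gauche with NH2 at 300° (2.9). Total 2.9 kJ/mol.
Max at 240° (15.3 kJ/mol), min at 60° (0.0 kJ/mol); barrier = 15.3 kJ/mol.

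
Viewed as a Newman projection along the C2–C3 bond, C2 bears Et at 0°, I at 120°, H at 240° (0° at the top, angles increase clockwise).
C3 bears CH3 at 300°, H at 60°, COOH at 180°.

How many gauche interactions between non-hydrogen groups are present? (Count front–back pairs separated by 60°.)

Non-H gauche pairs: Et(0°)/CH3(300°); I(120°)/COOH(180°) — 2 interactions.

2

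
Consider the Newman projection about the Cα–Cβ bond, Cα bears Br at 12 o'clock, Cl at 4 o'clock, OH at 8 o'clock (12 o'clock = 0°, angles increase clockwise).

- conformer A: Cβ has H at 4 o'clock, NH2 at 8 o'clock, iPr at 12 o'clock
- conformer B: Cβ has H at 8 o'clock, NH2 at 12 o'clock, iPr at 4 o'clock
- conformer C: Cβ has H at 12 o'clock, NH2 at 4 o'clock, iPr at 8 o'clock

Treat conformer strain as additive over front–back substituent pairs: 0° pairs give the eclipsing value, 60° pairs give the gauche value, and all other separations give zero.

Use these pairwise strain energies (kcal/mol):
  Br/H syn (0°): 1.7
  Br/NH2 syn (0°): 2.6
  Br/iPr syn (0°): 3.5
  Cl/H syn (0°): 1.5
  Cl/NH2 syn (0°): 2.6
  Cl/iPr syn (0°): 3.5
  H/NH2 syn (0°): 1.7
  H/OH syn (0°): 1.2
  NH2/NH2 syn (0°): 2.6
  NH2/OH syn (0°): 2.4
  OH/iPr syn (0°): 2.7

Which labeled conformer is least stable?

A

A (eclipsed): Br–iPr eclipsed, Cl–H eclipsed, OH–NH2 eclipsed; 3.5 + 1.5 + 2.4 = 7.4 kcal/mol.
B (eclipsed): Br–NH2 eclipsed, Cl–iPr eclipsed, OH–H eclipsed; 2.6 + 3.5 + 1.2 = 7.3 kcal/mol.
C (eclipsed): Br–H eclipsed, Cl–NH2 eclipsed, OH–iPr eclipsed; 1.7 + 2.6 + 2.7 = 7.0 kcal/mol.
A has the highest total (7.4 kcal/mol).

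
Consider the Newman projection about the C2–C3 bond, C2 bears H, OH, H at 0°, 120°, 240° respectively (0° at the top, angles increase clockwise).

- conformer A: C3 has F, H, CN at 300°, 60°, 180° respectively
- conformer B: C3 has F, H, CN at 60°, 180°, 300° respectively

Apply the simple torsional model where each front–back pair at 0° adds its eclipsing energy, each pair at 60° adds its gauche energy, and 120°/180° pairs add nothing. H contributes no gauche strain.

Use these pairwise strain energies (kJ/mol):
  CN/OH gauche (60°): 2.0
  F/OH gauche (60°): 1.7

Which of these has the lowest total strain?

A (staggered): OH–CN gauche; 2.0 = 2.0 kJ/mol.
B (staggered): OH–F gauche; 1.7 = 1.7 kJ/mol.
B has the lowest total (1.7 kJ/mol).

B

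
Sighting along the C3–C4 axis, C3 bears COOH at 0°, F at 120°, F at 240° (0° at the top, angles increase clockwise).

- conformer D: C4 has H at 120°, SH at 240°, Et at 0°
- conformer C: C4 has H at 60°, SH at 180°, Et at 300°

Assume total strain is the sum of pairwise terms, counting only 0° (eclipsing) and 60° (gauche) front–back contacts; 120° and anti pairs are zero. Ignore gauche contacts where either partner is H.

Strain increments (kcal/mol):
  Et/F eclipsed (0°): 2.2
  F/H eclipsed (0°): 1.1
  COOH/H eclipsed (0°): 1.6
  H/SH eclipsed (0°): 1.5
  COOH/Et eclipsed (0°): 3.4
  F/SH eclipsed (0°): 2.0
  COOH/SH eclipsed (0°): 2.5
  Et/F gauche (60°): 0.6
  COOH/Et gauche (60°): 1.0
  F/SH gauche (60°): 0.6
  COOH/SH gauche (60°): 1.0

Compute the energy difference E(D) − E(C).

+3.7 kcal/mol

D (eclipsed): COOH(0°)/Et(0°) eclipsed 3.4; F(120°)/H(120°) eclipsed 1.1; F(240°)/SH(240°) eclipsed 2.0 → 6.5 kcal/mol.
C (staggered): COOH(0°)/Et(300°) gauche 1.0; F(120°)/SH(180°) gauche 0.6; F(240°)/SH(180°) gauche 0.6; F(240°)/Et(300°) gauche 0.6 → 2.8 kcal/mol.
E(D) − E(C) = 6.5 − 2.8 = +3.7 kcal/mol.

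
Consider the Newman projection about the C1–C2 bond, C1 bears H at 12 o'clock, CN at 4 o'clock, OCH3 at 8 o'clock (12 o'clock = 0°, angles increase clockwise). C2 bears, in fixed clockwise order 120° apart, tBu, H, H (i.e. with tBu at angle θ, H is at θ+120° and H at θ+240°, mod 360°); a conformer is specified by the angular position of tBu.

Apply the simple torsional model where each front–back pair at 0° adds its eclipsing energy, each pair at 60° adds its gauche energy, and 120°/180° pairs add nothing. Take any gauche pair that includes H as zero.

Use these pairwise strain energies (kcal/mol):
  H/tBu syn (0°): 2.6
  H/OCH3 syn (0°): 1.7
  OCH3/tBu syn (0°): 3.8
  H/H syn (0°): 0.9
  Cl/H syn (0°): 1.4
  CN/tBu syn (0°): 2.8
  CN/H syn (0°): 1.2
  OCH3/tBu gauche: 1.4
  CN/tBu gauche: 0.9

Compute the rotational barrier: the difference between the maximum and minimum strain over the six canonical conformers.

5.0 kcal/mol

tBu at 0° (eclipsed): H(0°)/tBu(0°) eclipsed 2.6; CN(120°)/H(120°) eclipsed 1.2; OCH3(240°)/H(240°) eclipsed 1.7 → 5.5 kcal/mol.
tBu at 60° (staggered): CN(120°)/tBu(60°) gauche 0.9 → 0.9 kcal/mol.
tBu at 120° (eclipsed): H(0°)/H(0°) eclipsed 0.9; CN(120°)/tBu(120°) eclipsed 2.8; OCH3(240°)/H(240°) eclipsed 1.7 → 5.4 kcal/mol.
tBu at 180° (staggered): CN(120°)/tBu(180°) gauche 0.9; OCH3(240°)/tBu(180°) gauche 1.4 → 2.3 kcal/mol.
tBu at 240° (eclipsed): H(0°)/H(0°) eclipsed 0.9; CN(120°)/H(120°) eclipsed 1.2; OCH3(240°)/tBu(240°) eclipsed 3.8 → 5.9 kcal/mol.
tBu at 300° (staggered): OCH3(240°)/tBu(300°) gauche 1.4 → 1.4 kcal/mol.
Max at 240° (5.9 kcal/mol), min at 60° (0.9 kcal/mol); barrier = 5.0 kcal/mol.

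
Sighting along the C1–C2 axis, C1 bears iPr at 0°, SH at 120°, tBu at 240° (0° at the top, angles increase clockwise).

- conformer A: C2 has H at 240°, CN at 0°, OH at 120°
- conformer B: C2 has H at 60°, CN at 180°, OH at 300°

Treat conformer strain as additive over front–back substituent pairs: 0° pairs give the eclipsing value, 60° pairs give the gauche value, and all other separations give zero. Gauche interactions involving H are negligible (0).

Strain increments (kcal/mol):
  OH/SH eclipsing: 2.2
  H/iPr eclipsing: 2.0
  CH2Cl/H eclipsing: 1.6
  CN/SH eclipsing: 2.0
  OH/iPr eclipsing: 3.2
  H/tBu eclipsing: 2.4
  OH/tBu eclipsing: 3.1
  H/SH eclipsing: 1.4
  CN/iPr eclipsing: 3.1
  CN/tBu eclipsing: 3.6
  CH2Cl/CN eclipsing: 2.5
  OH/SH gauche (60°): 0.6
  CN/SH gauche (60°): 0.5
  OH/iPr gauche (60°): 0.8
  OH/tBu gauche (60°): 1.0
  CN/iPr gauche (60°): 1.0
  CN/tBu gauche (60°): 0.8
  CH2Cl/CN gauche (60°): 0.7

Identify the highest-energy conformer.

A (eclipsed): iPr–CN eclipsed, SH–OH eclipsed, tBu–H eclipsed; 3.1 + 2.2 + 2.4 = 7.7 kcal/mol.
B (staggered): iPr–OH gauche, SH–CN gauche, tBu–CN gauche, tBu–OH gauche; 0.8 + 0.5 + 0.8 + 1.0 = 3.1 kcal/mol.
A has the highest total (7.7 kcal/mol).

A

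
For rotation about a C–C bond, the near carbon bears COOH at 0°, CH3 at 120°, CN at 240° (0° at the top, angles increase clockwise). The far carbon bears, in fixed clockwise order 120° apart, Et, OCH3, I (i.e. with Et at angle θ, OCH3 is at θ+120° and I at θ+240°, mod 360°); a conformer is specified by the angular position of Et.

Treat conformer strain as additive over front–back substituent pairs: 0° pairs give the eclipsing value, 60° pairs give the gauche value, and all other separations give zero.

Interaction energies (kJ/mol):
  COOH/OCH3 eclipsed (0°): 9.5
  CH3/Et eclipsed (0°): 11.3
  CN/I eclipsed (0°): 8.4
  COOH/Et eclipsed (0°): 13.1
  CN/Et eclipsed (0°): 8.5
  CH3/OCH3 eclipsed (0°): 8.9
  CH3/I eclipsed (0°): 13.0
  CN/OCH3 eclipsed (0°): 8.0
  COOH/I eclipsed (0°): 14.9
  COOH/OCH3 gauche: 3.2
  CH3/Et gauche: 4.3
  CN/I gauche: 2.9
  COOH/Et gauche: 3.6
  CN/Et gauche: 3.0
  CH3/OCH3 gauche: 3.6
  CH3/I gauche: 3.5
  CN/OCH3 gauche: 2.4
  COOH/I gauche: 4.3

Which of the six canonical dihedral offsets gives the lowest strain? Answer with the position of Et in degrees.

Et at 0° (eclipsed): COOH(0°)/Et(0°) eclipsed 13.1; CH3(120°)/OCH3(120°) eclipsed 8.9; CN(240°)/I(240°) eclipsed 8.4 → 30.4 kJ/mol.
Et at 60° (staggered): COOH(0°)/Et(60°) gauche 3.6; COOH(0°)/I(300°) gauche 4.3; CH3(120°)/Et(60°) gauche 4.3; CH3(120°)/OCH3(180°) gauche 3.6; CN(240°)/OCH3(180°) gauche 2.4; CN(240°)/I(300°) gauche 2.9 → 21.1 kJ/mol.
Et at 120° (eclipsed): COOH(0°)/I(0°) eclipsed 14.9; CH3(120°)/Et(120°) eclipsed 11.3; CN(240°)/OCH3(240°) eclipsed 8.0 → 34.2 kJ/mol.
Et at 180° (staggered): COOH(0°)/OCH3(300°) gauche 3.2; COOH(0°)/I(60°) gauche 4.3; CH3(120°)/Et(180°) gauche 4.3; CH3(120°)/I(60°) gauche 3.5; CN(240°)/Et(180°) gauche 3.0; CN(240°)/OCH3(300°) gauche 2.4 → 20.7 kJ/mol.
Et at 240° (eclipsed): COOH(0°)/OCH3(0°) eclipsed 9.5; CH3(120°)/I(120°) eclipsed 13.0; CN(240°)/Et(240°) eclipsed 8.5 → 31.0 kJ/mol.
Et at 300° (staggered): COOH(0°)/Et(300°) gauche 3.6; COOH(0°)/OCH3(60°) gauche 3.2; CH3(120°)/OCH3(60°) gauche 3.6; CH3(120°)/I(180°) gauche 3.5; CN(240°)/Et(300°) gauche 3.0; CN(240°)/I(180°) gauche 2.9 → 19.8 kJ/mol.
The minimum (19.8 kJ/mol) occurs with Et at 300°.

300°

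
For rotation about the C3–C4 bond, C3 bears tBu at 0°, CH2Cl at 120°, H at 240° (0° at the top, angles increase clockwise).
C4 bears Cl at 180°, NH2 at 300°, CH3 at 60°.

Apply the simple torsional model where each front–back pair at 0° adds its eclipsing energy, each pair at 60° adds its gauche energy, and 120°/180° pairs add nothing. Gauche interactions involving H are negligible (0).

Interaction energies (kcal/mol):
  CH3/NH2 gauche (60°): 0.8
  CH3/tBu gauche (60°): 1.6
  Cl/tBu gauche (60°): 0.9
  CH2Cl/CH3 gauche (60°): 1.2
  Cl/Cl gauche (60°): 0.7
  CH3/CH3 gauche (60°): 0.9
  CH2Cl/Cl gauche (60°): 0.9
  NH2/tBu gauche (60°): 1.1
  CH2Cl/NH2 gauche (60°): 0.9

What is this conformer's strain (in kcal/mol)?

This conformer (staggered): tBu–NH2 gauche, tBu–CH3 gauche, CH2Cl–Cl gauche, CH2Cl–CH3 gauche; 1.1 + 1.6 + 0.9 + 1.2 = 4.8 kcal/mol.

4.8 kcal/mol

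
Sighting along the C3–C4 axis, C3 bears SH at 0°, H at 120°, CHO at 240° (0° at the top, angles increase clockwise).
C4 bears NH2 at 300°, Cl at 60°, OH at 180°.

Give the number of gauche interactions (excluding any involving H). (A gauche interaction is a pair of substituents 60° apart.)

Non-H gauche pairs: SH(0°)/NH2(300°); SH(0°)/Cl(60°); CHO(240°)/NH2(300°); CHO(240°)/OH(180°) — 4 interactions.

4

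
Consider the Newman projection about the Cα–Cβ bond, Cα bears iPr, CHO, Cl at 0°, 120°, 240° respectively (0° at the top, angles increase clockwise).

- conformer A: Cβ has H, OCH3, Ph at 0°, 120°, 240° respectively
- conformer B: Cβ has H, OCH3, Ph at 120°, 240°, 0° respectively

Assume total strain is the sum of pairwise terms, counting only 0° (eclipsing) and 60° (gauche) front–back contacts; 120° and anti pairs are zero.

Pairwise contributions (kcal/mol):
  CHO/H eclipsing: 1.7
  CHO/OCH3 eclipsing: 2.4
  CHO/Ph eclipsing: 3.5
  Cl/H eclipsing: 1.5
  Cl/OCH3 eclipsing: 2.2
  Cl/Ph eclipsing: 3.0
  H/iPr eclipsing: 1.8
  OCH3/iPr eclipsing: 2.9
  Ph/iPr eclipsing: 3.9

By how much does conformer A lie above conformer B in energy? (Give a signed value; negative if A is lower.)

A (eclipsed): iPr(0°)/H(0°) eclipsed 1.8; CHO(120°)/OCH3(120°) eclipsed 2.4; Cl(240°)/Ph(240°) eclipsed 3.0 → 7.2 kcal/mol.
B (eclipsed): iPr(0°)/Ph(0°) eclipsed 3.9; CHO(120°)/H(120°) eclipsed 1.7; Cl(240°)/OCH3(240°) eclipsed 2.2 → 7.8 kcal/mol.
E(A) − E(B) = 7.2 − 7.8 = -0.6 kcal/mol.

-0.6 kcal/mol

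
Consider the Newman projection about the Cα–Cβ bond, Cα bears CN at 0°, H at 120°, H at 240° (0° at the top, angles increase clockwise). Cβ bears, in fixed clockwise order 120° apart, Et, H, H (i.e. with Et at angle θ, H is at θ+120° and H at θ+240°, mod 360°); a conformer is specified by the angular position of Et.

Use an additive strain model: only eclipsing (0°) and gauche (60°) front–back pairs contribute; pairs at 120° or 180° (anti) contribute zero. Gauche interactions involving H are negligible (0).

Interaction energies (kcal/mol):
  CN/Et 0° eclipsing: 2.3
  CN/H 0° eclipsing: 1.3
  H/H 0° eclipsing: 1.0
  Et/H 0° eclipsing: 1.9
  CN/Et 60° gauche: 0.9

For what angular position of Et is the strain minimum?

180°

Et at 0° is eclipsed. CN at 0° is eclipsed with Et at 0° (2.3); H at 120° is eclipsed with H at 120° (1.0); H at 240° is eclipsed with H at 240° (1.0). Total 4.3 kcal/mol.
Et at 60° is staggered. CN at 0° is gauche with Et at 60° (0.9). Total 0.9 kcal/mol.
Et at 120° is eclipsed. CN at 0° is eclipsed with H at 0° (1.3); H at 120° is eclipsed with Et at 120° (1.9); H at 240° is eclipsed with H at 240° (1.0). Total 4.2 kcal/mol.
Et at 180° (staggered): no non-H gauche contacts → 0.0 kcal/mol.
Et at 240° is eclipsed. CN at 0° is eclipsed with H at 0° (1.3); H at 120° is eclipsed with H at 120° (1.0); H at 240° is eclipsed with Et at 240° (1.9). Total 4.2 kcal/mol.
Et at 300° is staggered. CN at 0° is gauche with Et at 300° (0.9). Total 0.9 kcal/mol.
The minimum (0.0 kcal/mol) occurs with Et at 180°.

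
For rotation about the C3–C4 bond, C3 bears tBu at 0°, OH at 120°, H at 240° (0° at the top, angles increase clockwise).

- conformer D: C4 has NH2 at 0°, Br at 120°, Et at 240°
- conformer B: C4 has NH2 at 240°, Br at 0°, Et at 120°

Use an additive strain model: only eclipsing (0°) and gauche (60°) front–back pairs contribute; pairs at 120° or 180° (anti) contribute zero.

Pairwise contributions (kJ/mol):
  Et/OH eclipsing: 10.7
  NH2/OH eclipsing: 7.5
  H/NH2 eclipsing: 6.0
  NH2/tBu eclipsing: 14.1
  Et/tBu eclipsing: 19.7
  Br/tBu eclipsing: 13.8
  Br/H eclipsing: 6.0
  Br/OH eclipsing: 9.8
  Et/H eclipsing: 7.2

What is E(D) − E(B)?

+0.6 kJ/mol

D (eclipsed): tBu(0°)/NH2(0°) eclipsed 14.1; OH(120°)/Br(120°) eclipsed 9.8; H(240°)/Et(240°) eclipsed 7.2 → 31.1 kJ/mol.
B (eclipsed): tBu(0°)/Br(0°) eclipsed 13.8; OH(120°)/Et(120°) eclipsed 10.7; H(240°)/NH2(240°) eclipsed 6.0 → 30.5 kJ/mol.
E(D) − E(B) = 31.1 − 30.5 = +0.6 kJ/mol.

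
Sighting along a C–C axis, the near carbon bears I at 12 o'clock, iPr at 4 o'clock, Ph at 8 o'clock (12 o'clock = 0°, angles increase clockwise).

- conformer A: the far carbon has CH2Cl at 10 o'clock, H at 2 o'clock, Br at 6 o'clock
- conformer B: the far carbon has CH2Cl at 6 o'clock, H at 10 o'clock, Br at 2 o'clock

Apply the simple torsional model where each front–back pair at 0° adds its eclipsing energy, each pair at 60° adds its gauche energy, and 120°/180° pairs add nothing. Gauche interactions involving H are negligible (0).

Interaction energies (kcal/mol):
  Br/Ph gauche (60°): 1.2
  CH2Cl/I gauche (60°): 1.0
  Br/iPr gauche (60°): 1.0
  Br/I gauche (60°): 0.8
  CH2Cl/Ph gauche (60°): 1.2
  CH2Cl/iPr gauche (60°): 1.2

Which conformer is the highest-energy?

A (staggered): I–CH2Cl gauche, iPr–Br gauche, Ph–CH2Cl gauche, Ph–Br gauche; 1.0 + 1.0 + 1.2 + 1.2 = 4.4 kcal/mol.
B (staggered): I–Br gauche, iPr–CH2Cl gauche, iPr–Br gauche, Ph–CH2Cl gauche; 0.8 + 1.2 + 1.0 + 1.2 = 4.2 kcal/mol.
A has the highest total (4.4 kcal/mol).

A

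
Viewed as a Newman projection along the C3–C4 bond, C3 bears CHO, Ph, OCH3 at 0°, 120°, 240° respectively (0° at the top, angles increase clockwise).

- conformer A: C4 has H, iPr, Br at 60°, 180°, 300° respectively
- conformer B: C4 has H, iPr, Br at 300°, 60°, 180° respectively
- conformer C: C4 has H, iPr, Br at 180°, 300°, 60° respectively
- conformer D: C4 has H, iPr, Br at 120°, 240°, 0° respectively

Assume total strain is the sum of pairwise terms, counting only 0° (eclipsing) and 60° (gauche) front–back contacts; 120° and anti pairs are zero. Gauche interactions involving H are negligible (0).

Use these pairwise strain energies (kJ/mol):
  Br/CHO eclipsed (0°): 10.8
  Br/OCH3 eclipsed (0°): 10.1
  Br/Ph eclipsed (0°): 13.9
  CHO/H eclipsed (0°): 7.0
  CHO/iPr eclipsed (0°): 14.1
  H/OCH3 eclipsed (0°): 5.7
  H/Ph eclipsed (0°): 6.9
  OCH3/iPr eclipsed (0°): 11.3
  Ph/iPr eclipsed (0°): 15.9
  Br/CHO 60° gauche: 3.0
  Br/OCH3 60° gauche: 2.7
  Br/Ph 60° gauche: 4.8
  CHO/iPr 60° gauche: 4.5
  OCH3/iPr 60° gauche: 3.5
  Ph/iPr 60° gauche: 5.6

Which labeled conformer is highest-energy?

A (staggered): CHO–Br gauche, Ph–iPr gauche, OCH3–iPr gauche, OCH3–Br gauche; 3.0 + 5.6 + 3.5 + 2.7 = 14.8 kJ/mol.
B (staggered): CHO–iPr gauche, Ph–iPr gauche, Ph–Br gauche, OCH3–Br gauche; 4.5 + 5.6 + 4.8 + 2.7 = 17.6 kJ/mol.
C (staggered): CHO–iPr gauche, CHO–Br gauche, Ph–Br gauche, OCH3–iPr gauche; 4.5 + 3.0 + 4.8 + 3.5 = 15.8 kJ/mol.
D (eclipsed): CHO–Br eclipsed, Ph–H eclipsed, OCH3–iPr eclipsed; 10.8 + 6.9 + 11.3 = 29.0 kJ/mol.
D has the highest total (29.0 kJ/mol).

D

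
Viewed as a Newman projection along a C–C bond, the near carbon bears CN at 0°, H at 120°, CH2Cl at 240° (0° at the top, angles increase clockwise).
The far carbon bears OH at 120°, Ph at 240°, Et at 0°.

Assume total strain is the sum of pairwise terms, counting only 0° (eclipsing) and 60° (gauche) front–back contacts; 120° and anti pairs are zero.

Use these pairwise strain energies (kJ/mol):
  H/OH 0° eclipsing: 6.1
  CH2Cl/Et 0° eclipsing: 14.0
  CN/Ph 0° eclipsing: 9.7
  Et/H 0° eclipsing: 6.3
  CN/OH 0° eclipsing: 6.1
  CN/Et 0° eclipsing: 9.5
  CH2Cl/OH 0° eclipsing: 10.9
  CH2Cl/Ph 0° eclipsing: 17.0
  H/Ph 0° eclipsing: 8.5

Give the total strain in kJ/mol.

32.6 kJ/mol

This conformer (eclipsed): CN(0°)/Et(0°) eclipsed 9.5; H(120°)/OH(120°) eclipsed 6.1; CH2Cl(240°)/Ph(240°) eclipsed 17.0 → 32.6 kJ/mol.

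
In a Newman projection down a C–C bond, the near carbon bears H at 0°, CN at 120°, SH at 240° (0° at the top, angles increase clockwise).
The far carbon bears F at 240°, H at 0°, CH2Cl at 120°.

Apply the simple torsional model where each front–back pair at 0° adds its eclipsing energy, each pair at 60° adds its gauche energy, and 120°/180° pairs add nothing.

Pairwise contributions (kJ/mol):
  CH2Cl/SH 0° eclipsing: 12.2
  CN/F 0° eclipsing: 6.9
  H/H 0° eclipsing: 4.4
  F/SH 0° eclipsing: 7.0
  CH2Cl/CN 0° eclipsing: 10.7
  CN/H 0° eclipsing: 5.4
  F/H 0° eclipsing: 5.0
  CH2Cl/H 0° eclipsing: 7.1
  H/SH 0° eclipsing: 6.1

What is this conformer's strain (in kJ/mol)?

This conformer (eclipsed): H(0°)/H(0°) eclipsed 4.4; CN(120°)/CH2Cl(120°) eclipsed 10.7; SH(240°)/F(240°) eclipsed 7.0 → 22.1 kJ/mol.

22.1 kJ/mol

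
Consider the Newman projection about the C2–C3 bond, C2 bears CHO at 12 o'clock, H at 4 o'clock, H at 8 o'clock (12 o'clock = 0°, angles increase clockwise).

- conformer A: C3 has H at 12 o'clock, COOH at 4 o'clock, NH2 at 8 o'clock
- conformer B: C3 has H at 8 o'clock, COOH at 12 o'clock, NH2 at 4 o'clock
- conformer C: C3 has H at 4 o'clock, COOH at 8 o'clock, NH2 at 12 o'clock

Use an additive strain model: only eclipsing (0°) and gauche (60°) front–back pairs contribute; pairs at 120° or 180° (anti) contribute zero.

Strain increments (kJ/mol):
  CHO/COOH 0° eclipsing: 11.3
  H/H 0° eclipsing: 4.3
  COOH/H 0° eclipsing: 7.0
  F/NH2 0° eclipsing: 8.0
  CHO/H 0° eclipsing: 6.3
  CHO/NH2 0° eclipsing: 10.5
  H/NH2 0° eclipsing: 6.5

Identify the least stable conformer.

A (eclipsed): CHO(0°)/H(0°) eclipsed 6.3; H(120°)/COOH(120°) eclipsed 7.0; H(240°)/NH2(240°) eclipsed 6.5 → 19.8 kJ/mol.
B (eclipsed): CHO(0°)/COOH(0°) eclipsed 11.3; H(120°)/NH2(120°) eclipsed 6.5; H(240°)/H(240°) eclipsed 4.3 → 22.1 kJ/mol.
C (eclipsed): CHO(0°)/NH2(0°) eclipsed 10.5; H(120°)/H(120°) eclipsed 4.3; H(240°)/COOH(240°) eclipsed 7.0 → 21.8 kJ/mol.
B has the highest total (22.1 kJ/mol).

B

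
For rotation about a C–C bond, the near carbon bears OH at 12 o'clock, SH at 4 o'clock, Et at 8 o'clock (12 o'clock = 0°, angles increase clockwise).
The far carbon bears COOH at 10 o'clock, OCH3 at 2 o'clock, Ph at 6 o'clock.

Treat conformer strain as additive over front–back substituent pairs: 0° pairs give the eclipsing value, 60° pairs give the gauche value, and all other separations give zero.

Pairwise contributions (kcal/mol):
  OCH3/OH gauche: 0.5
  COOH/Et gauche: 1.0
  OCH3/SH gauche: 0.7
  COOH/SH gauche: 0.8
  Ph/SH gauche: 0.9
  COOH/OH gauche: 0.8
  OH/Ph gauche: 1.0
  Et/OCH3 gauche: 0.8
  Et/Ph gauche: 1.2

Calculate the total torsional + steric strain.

This conformer (staggered): OH–COOH gauche, OH–OCH3 gauche, SH–OCH3 gauche, SH–Ph gauche, Et–COOH gauche, Et–Ph gauche; 0.8 + 0.5 + 0.7 + 0.9 + 1.0 + 1.2 = 5.1 kcal/mol.

5.1 kcal/mol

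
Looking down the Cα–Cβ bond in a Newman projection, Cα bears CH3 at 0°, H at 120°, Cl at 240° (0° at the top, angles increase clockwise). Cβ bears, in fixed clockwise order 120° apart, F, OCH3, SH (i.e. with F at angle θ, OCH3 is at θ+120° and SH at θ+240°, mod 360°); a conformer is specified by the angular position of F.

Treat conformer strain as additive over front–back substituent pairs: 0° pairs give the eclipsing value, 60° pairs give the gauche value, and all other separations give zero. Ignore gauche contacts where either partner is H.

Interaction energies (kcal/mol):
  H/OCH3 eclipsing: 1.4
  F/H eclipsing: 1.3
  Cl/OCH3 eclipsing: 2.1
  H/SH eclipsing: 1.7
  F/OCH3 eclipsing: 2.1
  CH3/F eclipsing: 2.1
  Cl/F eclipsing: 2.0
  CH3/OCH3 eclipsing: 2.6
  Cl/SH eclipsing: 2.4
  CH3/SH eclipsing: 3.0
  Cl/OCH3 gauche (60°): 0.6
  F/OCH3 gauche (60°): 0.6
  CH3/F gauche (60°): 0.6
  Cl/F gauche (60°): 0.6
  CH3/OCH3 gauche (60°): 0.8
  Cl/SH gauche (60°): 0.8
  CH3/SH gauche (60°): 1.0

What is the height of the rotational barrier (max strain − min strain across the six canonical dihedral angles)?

F at 0° (eclipsed): CH3(0°)/F(0°) eclipsed 2.1; H(120°)/OCH3(120°) eclipsed 1.4; Cl(240°)/SH(240°) eclipsed 2.4 → 5.9 kcal/mol.
F at 60° (staggered): CH3(0°)/F(60°) gauche 0.6; CH3(0°)/SH(300°) gauche 1.0; Cl(240°)/OCH3(180°) gauche 0.6; Cl(240°)/SH(300°) gauche 0.8 → 3.0 kcal/mol.
F at 120° (eclipsed): CH3(0°)/SH(0°) eclipsed 3.0; H(120°)/F(120°) eclipsed 1.3; Cl(240°)/OCH3(240°) eclipsed 2.1 → 6.4 kcal/mol.
F at 180° (staggered): CH3(0°)/OCH3(300°) gauche 0.8; CH3(0°)/SH(60°) gauche 1.0; Cl(240°)/F(180°) gauche 0.6; Cl(240°)/OCH3(300°) gauche 0.6 → 3.0 kcal/mol.
F at 240° (eclipsed): CH3(0°)/OCH3(0°) eclipsed 2.6; H(120°)/SH(120°) eclipsed 1.7; Cl(240°)/F(240°) eclipsed 2.0 → 6.3 kcal/mol.
F at 300° (staggered): CH3(0°)/F(300°) gauche 0.6; CH3(0°)/OCH3(60°) gauche 0.8; Cl(240°)/F(300°) gauche 0.6; Cl(240°)/SH(180°) gauche 0.8 → 2.8 kcal/mol.
Max at 120° (6.4 kcal/mol), min at 300° (2.8 kcal/mol); barrier = 3.6 kcal/mol.

3.6 kcal/mol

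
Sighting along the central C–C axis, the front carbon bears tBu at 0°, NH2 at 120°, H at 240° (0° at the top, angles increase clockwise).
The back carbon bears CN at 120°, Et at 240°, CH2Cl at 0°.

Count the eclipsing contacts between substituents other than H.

Non-H eclipsing pairs: tBu(0°)/CH2Cl(0°); NH2(120°)/CN(120°) — 2 interactions.

2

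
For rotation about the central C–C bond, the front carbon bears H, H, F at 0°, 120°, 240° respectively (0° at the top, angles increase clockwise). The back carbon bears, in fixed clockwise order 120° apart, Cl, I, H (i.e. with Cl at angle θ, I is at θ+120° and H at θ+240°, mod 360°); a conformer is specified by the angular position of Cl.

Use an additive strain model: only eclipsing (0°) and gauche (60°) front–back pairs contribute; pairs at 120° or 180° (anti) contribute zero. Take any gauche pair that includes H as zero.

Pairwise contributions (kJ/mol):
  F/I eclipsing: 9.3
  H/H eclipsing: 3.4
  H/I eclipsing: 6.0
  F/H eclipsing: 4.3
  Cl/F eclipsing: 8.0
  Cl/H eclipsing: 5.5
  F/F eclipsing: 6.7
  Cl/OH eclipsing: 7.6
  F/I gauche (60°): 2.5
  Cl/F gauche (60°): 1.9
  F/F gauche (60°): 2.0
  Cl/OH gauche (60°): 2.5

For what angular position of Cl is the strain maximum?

120°

Cl at 0° (eclipsed): H(0°)/Cl(0°) eclipsed 5.5; H(120°)/I(120°) eclipsed 6.0; F(240°)/H(240°) eclipsed 4.3 → 15.8 kJ/mol.
Cl at 60° (staggered): F(240°)/I(180°) gauche 2.5 → 2.5 kJ/mol.
Cl at 120° (eclipsed): H(0°)/H(0°) eclipsed 3.4; H(120°)/Cl(120°) eclipsed 5.5; F(240°)/I(240°) eclipsed 9.3 → 18.2 kJ/mol.
Cl at 180° (staggered): F(240°)/Cl(180°) gauche 1.9; F(240°)/I(300°) gauche 2.5 → 4.4 kJ/mol.
Cl at 240° (eclipsed): H(0°)/I(0°) eclipsed 6.0; H(120°)/H(120°) eclipsed 3.4; F(240°)/Cl(240°) eclipsed 8.0 → 17.4 kJ/mol.
Cl at 300° (staggered): F(240°)/Cl(300°) gauche 1.9 → 1.9 kJ/mol.
The maximum (18.2 kJ/mol) occurs with Cl at 120°.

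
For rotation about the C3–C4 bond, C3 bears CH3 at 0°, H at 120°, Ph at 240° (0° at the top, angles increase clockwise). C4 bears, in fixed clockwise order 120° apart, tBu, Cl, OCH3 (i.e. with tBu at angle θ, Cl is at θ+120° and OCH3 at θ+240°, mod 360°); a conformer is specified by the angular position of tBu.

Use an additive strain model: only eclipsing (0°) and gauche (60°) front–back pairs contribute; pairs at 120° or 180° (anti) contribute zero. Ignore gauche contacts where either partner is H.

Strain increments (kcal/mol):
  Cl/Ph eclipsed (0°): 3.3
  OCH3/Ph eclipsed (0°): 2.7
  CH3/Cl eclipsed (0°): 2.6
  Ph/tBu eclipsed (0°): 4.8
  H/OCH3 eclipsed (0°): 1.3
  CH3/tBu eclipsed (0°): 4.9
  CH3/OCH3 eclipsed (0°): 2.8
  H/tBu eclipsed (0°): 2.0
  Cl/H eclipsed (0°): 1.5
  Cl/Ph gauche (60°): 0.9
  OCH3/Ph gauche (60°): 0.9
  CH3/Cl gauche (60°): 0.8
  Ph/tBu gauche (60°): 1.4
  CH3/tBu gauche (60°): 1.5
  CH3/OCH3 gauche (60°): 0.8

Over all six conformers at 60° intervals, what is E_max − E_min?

5.2 kcal/mol

tBu at 0° (eclipsed): CH3–tBu eclipsed, H–Cl eclipsed, Ph–OCH3 eclipsed; 4.9 + 1.5 + 2.7 = 9.1 kcal/mol.
tBu at 60° (staggered): CH3–tBu gauche, CH3–OCH3 gauche, Ph–Cl gauche, Ph–OCH3 gauche; 1.5 + 0.8 + 0.9 + 0.9 = 4.1 kcal/mol.
tBu at 120° (eclipsed): CH3–OCH3 eclipsed, H–tBu eclipsed, Ph–Cl eclipsed; 2.8 + 2.0 + 3.3 = 8.1 kcal/mol.
tBu at 180° (staggered): CH3–Cl gauche, CH3–OCH3 gauche, Ph–tBu gauche, Ph–Cl gauche; 0.8 + 0.8 + 1.4 + 0.9 = 3.9 kcal/mol.
tBu at 240° (eclipsed): CH3–Cl eclipsed, H–OCH3 eclipsed, Ph–tBu eclipsed; 2.6 + 1.3 + 4.8 = 8.7 kcal/mol.
tBu at 300° (staggered): CH3–tBu gauche, CH3–Cl gauche, Ph–tBu gauche, Ph–OCH3 gauche; 1.5 + 0.8 + 1.4 + 0.9 = 4.6 kcal/mol.
Max at 0° (9.1 kcal/mol), min at 180° (3.9 kcal/mol); barrier = 5.2 kcal/mol.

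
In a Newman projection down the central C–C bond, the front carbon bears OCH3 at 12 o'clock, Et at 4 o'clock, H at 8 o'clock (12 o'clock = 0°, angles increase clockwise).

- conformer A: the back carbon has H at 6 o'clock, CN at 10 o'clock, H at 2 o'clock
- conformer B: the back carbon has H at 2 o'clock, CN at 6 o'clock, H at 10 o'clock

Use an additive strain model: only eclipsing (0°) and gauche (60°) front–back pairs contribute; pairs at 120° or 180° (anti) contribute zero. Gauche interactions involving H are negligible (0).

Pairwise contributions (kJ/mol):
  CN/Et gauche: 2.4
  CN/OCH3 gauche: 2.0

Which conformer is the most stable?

A (staggered): OCH3(0°)/CN(300°) gauche 2.0 → 2.0 kJ/mol.
B (staggered): Et(120°)/CN(180°) gauche 2.4 → 2.4 kJ/mol.
A has the lowest total (2.0 kJ/mol).

A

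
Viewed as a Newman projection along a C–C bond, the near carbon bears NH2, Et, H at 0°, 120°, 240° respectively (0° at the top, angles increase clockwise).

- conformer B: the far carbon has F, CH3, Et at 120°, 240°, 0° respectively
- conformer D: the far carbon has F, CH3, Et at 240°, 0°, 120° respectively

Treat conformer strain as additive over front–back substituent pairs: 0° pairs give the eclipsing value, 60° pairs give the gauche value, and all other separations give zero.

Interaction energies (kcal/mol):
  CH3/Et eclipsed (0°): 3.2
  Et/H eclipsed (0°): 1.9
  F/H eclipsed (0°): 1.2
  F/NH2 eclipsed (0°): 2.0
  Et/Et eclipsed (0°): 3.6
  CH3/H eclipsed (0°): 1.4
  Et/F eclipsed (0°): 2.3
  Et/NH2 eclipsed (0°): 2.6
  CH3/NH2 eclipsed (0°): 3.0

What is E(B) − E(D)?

B (eclipsed): NH2(0°)/Et(0°) eclipsed 2.6; Et(120°)/F(120°) eclipsed 2.3; H(240°)/CH3(240°) eclipsed 1.4 → 6.3 kcal/mol.
D (eclipsed): NH2(0°)/CH3(0°) eclipsed 3.0; Et(120°)/Et(120°) eclipsed 3.6; H(240°)/F(240°) eclipsed 1.2 → 7.8 kcal/mol.
E(B) − E(D) = 6.3 − 7.8 = -1.5 kcal/mol.

-1.5 kcal/mol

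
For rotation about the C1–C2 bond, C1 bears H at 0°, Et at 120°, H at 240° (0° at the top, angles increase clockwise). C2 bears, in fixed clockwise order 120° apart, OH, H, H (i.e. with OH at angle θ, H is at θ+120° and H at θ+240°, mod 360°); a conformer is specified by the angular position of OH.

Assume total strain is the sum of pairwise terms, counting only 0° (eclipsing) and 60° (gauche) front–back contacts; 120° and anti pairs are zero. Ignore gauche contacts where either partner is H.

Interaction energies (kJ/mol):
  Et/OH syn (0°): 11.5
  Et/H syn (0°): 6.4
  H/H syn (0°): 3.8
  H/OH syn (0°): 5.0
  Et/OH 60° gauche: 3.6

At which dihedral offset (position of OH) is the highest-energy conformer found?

OH at 0° (eclipsed): H–OH eclipsed, Et–H eclipsed, H–H eclipsed; 5.0 + 6.4 + 3.8 = 15.2 kJ/mol.
OH at 60° (staggered): Et–OH gauche; 3.6 = 3.6 kJ/mol.
OH at 120° (eclipsed): H–H eclipsed, Et–OH eclipsed, H–H eclipsed; 3.8 + 11.5 + 3.8 = 19.1 kJ/mol.
OH at 180° (staggered): Et–OH gauche; 3.6 = 3.6 kJ/mol.
OH at 240° (eclipsed): H–H eclipsed, Et–H eclipsed, H–OH eclipsed; 3.8 + 6.4 + 5.0 = 15.2 kJ/mol.
OH at 300° (staggered): no non-H gauche contacts → 0.0 kJ/mol.
The maximum (19.1 kJ/mol) occurs with OH at 120°.

120°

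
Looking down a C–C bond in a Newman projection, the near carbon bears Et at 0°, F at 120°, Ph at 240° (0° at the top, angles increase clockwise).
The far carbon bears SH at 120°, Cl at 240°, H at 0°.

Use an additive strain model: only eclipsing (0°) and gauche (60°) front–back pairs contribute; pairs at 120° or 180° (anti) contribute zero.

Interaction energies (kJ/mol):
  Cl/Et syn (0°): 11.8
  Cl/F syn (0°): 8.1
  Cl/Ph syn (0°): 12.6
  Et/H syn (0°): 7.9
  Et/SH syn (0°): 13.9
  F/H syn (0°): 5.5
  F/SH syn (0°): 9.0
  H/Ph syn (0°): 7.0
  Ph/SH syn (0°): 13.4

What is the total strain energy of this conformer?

29.5 kJ/mol

This conformer (eclipsed): Et(0°)/H(0°) eclipsed 7.9; F(120°)/SH(120°) eclipsed 9.0; Ph(240°)/Cl(240°) eclipsed 12.6 → 29.5 kJ/mol.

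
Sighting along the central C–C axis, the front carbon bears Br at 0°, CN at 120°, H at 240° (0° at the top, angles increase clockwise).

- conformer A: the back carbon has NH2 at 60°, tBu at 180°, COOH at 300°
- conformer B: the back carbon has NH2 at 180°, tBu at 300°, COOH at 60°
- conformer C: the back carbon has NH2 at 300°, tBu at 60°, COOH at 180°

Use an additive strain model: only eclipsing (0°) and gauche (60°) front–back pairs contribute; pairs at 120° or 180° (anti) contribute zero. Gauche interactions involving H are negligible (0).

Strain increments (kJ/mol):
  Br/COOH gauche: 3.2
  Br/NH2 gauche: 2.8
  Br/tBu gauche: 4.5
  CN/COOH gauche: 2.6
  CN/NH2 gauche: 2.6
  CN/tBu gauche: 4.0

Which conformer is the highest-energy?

A (staggered): Br–NH2 gauche, Br–COOH gauche, CN–NH2 gauche, CN–tBu gauche; 2.8 + 3.2 + 2.6 + 4.0 = 12.6 kJ/mol.
B (staggered): Br–tBu gauche, Br–COOH gauche, CN–NH2 gauche, CN–COOH gauche; 4.5 + 3.2 + 2.6 + 2.6 = 12.9 kJ/mol.
C (staggered): Br–NH2 gauche, Br–tBu gauche, CN–tBu gauche, CN–COOH gauche; 2.8 + 4.5 + 4.0 + 2.6 = 13.9 kJ/mol.
C has the highest total (13.9 kJ/mol).

C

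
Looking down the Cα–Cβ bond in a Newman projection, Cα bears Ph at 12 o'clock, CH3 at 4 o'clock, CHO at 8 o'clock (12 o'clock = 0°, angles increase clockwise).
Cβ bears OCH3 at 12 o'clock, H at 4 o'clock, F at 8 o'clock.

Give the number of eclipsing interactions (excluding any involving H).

2

Non-H eclipsing pairs: Ph(0°)/OCH3(0°); CHO(240°)/F(240°) — 2 interactions.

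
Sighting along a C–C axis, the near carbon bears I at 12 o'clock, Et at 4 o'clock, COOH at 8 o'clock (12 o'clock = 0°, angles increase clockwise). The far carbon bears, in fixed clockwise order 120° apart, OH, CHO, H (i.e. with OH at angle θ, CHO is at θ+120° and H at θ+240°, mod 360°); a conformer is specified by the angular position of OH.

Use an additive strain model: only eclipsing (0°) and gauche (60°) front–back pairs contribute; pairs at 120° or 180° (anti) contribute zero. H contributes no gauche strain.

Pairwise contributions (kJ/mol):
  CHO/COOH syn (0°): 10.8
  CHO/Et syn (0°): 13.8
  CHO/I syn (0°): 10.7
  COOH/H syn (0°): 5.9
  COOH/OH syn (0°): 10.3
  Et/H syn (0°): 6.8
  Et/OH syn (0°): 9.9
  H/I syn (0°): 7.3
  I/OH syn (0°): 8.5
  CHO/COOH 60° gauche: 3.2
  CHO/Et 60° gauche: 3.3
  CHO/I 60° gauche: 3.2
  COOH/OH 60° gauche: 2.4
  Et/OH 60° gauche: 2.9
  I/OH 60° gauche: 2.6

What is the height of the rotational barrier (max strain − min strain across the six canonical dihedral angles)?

OH at 0° (eclipsed): I(0°)/OH(0°) eclipsed 8.5; Et(120°)/CHO(120°) eclipsed 13.8; COOH(240°)/H(240°) eclipsed 5.9 → 28.2 kJ/mol.
OH at 60° (staggered): I(0°)/OH(60°) gauche 2.6; Et(120°)/OH(60°) gauche 2.9; Et(120°)/CHO(180°) gauche 3.3; COOH(240°)/CHO(180°) gauche 3.2 → 12.0 kJ/mol.
OH at 120° (eclipsed): I(0°)/H(0°) eclipsed 7.3; Et(120°)/OH(120°) eclipsed 9.9; COOH(240°)/CHO(240°) eclipsed 10.8 → 28.0 kJ/mol.
OH at 180° (staggered): I(0°)/CHO(300°) gauche 3.2; Et(120°)/OH(180°) gauche 2.9; COOH(240°)/OH(180°) gauche 2.4; COOH(240°)/CHO(300°) gauche 3.2 → 11.7 kJ/mol.
OH at 240° (eclipsed): I(0°)/CHO(0°) eclipsed 10.7; Et(120°)/H(120°) eclipsed 6.8; COOH(240°)/OH(240°) eclipsed 10.3 → 27.8 kJ/mol.
OH at 300° (staggered): I(0°)/OH(300°) gauche 2.6; I(0°)/CHO(60°) gauche 3.2; Et(120°)/CHO(60°) gauche 3.3; COOH(240°)/OH(300°) gauche 2.4 → 11.5 kJ/mol.
Max at 0° (28.2 kJ/mol), min at 300° (11.5 kJ/mol); barrier = 16.7 kJ/mol.

16.7 kJ/mol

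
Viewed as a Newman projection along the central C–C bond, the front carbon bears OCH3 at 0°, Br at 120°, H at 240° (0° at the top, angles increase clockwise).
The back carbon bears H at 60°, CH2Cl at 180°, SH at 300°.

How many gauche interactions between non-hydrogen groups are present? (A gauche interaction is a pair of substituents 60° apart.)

2

Non-H gauche pairs: OCH3(0°)/SH(300°); Br(120°)/CH2Cl(180°) — 2 interactions.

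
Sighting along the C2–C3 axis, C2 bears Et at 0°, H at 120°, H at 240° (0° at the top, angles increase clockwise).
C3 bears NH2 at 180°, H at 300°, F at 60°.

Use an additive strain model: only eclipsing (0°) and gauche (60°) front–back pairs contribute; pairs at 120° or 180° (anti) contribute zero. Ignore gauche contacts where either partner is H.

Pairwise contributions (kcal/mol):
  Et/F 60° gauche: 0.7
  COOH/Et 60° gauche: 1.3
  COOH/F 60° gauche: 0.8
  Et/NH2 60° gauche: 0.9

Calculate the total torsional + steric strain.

0.7 kcal/mol

This conformer (staggered): Et(0°)/F(60°) gauche 0.7 → 0.7 kcal/mol.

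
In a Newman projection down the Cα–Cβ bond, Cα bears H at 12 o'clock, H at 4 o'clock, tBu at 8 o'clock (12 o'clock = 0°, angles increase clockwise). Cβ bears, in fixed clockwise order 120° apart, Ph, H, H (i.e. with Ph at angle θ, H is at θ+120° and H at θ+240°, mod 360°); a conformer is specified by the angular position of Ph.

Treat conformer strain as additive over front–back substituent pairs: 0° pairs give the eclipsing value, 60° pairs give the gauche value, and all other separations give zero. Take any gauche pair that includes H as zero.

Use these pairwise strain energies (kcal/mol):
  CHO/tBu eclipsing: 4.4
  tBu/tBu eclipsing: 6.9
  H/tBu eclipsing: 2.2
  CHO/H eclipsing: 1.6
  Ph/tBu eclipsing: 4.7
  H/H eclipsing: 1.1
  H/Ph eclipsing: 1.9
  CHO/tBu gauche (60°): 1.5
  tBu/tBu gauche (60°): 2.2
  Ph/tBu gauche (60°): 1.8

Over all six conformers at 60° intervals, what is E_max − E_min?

6.9 kcal/mol

Ph at 0° (eclipsed): H(0°)/Ph(0°) eclipsed 1.9; H(120°)/H(120°) eclipsed 1.1; tBu(240°)/H(240°) eclipsed 2.2 → 5.2 kcal/mol.
Ph at 60° (staggered): no non-H gauche contacts → 0.0 kcal/mol.
Ph at 120° (eclipsed): H(0°)/H(0°) eclipsed 1.1; H(120°)/Ph(120°) eclipsed 1.9; tBu(240°)/H(240°) eclipsed 2.2 → 5.2 kcal/mol.
Ph at 180° (staggered): tBu(240°)/Ph(180°) gauche 1.8 → 1.8 kcal/mol.
Ph at 240° (eclipsed): H(0°)/H(0°) eclipsed 1.1; H(120°)/H(120°) eclipsed 1.1; tBu(240°)/Ph(240°) eclipsed 4.7 → 6.9 kcal/mol.
Ph at 300° (staggered): tBu(240°)/Ph(300°) gauche 1.8 → 1.8 kcal/mol.
Max at 240° (6.9 kcal/mol), min at 60° (0.0 kcal/mol); barrier = 6.9 kcal/mol.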